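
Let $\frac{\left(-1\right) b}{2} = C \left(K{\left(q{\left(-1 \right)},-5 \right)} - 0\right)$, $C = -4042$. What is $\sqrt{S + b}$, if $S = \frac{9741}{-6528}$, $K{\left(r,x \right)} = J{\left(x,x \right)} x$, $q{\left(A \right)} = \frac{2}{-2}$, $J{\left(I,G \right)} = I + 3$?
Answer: $\frac{\sqrt{20694658}}{16} \approx 284.32$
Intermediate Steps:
$J{\left(I,G \right)} = 3 + I$
$q{\left(A \right)} = -1$ ($q{\left(A \right)} = 2 \left(- \frac{1}{2}\right) = -1$)
$K{\left(r,x \right)} = x \left(3 + x\right)$ ($K{\left(r,x \right)} = \left(3 + x\right) x = x \left(3 + x\right)$)
$S = - \frac{191}{128}$ ($S = 9741 \left(- \frac{1}{6528}\right) = - \frac{191}{128} \approx -1.4922$)
$b = 80840$ ($b = - 2 \left(- 4042 \left(- 5 \left(3 - 5\right) - 0\right)\right) = - 2 \left(- 4042 \left(\left(-5\right) \left(-2\right) + 0\right)\right) = - 2 \left(- 4042 \left(10 + 0\right)\right) = - 2 \left(\left(-4042\right) 10\right) = \left(-2\right) \left(-40420\right) = 80840$)
$\sqrt{S + b} = \sqrt{- \frac{191}{128} + 80840} = \sqrt{\frac{10347329}{128}} = \frac{\sqrt{20694658}}{16}$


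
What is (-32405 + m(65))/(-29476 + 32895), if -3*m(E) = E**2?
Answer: -101440/10257 ≈ -9.8898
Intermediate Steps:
m(E) = -E**2/3
(-32405 + m(65))/(-29476 + 32895) = (-32405 - 1/3*65**2)/(-29476 + 32895) = (-32405 - 1/3*4225)/3419 = (-32405 - 4225/3)*(1/3419) = -101440/3*1/3419 = -101440/10257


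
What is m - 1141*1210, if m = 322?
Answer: -1380288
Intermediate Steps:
m - 1141*1210 = 322 - 1141*1210 = 322 - 1380610 = -1380288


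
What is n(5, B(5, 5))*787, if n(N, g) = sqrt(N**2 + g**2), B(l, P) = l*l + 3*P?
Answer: 3935*sqrt(65) ≈ 31725.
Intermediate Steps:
B(l, P) = l**2 + 3*P
n(5, B(5, 5))*787 = sqrt(5**2 + (5**2 + 3*5)**2)*787 = sqrt(25 + (25 + 15)**2)*787 = sqrt(25 + 40**2)*787 = sqrt(25 + 1600)*787 = sqrt(1625)*787 = (5*sqrt(65))*787 = 3935*sqrt(65)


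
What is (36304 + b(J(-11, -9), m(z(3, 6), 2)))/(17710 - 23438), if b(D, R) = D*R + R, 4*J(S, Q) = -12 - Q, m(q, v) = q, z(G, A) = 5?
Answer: -145221/22912 ≈ -6.3382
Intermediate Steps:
J(S, Q) = -3 - Q/4 (J(S, Q) = (-12 - Q)/4 = -3 - Q/4)
b(D, R) = R + D*R
(36304 + b(J(-11, -9), m(z(3, 6), 2)))/(17710 - 23438) = (36304 + 5*(1 + (-3 - 1/4*(-9))))/(17710 - 23438) = (36304 + 5*(1 + (-3 + 9/4)))/(-5728) = (36304 + 5*(1 - 3/4))*(-1/5728) = (36304 + 5*(1/4))*(-1/5728) = (36304 + 5/4)*(-1/5728) = (145221/4)*(-1/5728) = -145221/22912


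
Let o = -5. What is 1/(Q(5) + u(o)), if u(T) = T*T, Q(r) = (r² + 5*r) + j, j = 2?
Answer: 1/77 ≈ 0.012987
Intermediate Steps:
Q(r) = 2 + r² + 5*r (Q(r) = (r² + 5*r) + 2 = 2 + r² + 5*r)
u(T) = T²
1/(Q(5) + u(o)) = 1/((2 + 5² + 5*5) + (-5)²) = 1/((2 + 25 + 25) + 25) = 1/(52 + 25) = 1/77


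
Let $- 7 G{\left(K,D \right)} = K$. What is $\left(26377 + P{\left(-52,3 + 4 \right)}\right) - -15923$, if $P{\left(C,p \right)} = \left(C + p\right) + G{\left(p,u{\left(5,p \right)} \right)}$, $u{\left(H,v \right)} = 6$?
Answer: $42254$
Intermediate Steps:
$G{\left(K,D \right)} = - \frac{K}{7}$
$P{\left(C,p \right)} = C + \frac{6 p}{7}$ ($P{\left(C,p \right)} = \left(C + p\right) - \frac{p}{7} = C + \frac{6 p}{7}$)
$\left(26377 + P{\left(-52,3 + 4 \right)}\right) - -15923 = \left(26377 - \left(52 - \frac{6 \left(3 + 4\right)}{7}\right)\right) - -15923 = \left(26377 + \left(-52 + \frac{6}{7} \cdot 7\right)\right) + 15923 = \left(26377 + \left(-52 + 6\right)\right) + 15923 = \left(26377 - 46\right) + 15923 = 26331 + 15923 = 42254$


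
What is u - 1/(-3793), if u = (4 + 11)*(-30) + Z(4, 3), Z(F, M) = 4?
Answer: -1691677/3793 ≈ -446.00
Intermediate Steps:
u = -446 (u = (4 + 11)*(-30) + 4 = 15*(-30) + 4 = -450 + 4 = -446)
u - 1/(-3793) = -446 - 1/(-3793) = -446 - 1*(-1/3793) = -446 + 1/3793 = -1691677/3793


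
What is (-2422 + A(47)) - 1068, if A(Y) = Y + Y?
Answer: -3396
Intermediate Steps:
A(Y) = 2*Y
(-2422 + A(47)) - 1068 = (-2422 + 2*47) - 1068 = (-2422 + 94) - 1068 = -2328 - 1068 = -3396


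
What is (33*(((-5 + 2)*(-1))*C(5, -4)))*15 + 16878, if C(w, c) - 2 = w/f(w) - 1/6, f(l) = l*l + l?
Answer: 19848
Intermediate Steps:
f(l) = l + l**2 (f(l) = l**2 + l = l + l**2)
C(w, c) = 11/6 + 1/(1 + w) (C(w, c) = 2 + (w/((w*(1 + w))) - 1/6) = 2 + (w*(1/(w*(1 + w))) - 1*1/6) = 2 + (1/(1 + w) - 1/6) = 2 + (-1/6 + 1/(1 + w)) = 11/6 + 1/(1 + w))
(33*(((-5 + 2)*(-1))*C(5, -4)))*15 + 16878 = (33*(((-5 + 2)*(-1))*((17 + 11*5)/(6*(1 + 5)))))*15 + 16878 = (33*((-3*(-1))*((1/6)*(17 + 55)/6)))*15 + 16878 = (33*(3*((1/6)*(1/6)*72)))*15 + 16878 = (33*(3*2))*15 + 16878 = (33*6)*15 + 16878 = 198*15 + 16878 = 2970 + 16878 = 19848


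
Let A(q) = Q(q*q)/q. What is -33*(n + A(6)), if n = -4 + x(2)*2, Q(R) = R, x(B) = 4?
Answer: -330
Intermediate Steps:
A(q) = q (A(q) = (q*q)/q = q²/q = q)
n = 4 (n = -4 + 4*2 = -4 + 8 = 4)
-33*(n + A(6)) = -33*(4 + 6) = -33*10 = -1*330 = -330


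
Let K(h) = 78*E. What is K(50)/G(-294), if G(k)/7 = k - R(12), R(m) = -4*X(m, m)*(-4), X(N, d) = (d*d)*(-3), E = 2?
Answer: 26/7721 ≈ 0.0033674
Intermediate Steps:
X(N, d) = -3*d² (X(N, d) = d²*(-3) = -3*d²)
K(h) = 156 (K(h) = 78*2 = 156)
R(m) = -48*m² (R(m) = -(-12)*m²*(-4) = (12*m²)*(-4) = -48*m²)
G(k) = 48384 + 7*k (G(k) = 7*(k - (-48)*12²) = 7*(k - (-48)*144) = 7*(k - 1*(-6912)) = 7*(k + 6912) = 7*(6912 + k) = 48384 + 7*k)
K(50)/G(-294) = 156/(48384 + 7*(-294)) = 156/(48384 - 2058) = 156/46326 = 156*(1/46326) = 26/7721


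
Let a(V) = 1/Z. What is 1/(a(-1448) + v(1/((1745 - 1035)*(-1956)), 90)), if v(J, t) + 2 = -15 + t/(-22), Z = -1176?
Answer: -12936/272843 ≈ -0.047412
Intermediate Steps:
a(V) = -1/1176 (a(V) = 1/(-1176) = -1/1176)
v(J, t) = -17 - t/22 (v(J, t) = -2 + (-15 + t/(-22)) = -2 + (-15 - t/22) = -17 - t/22)
1/(a(-1448) + v(1/((1745 - 1035)*(-1956)), 90)) = 1/(-1/1176 + (-17 - 1/22*90)) = 1/(-1/1176 + (-17 - 45/11)) = 1/(-1/1176 - 232/11) = 1/(-272843/12936) = -12936/272843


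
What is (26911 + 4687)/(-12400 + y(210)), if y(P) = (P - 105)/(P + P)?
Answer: -126392/49599 ≈ -2.5483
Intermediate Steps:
y(P) = (-105 + P)/(2*P) (y(P) = (-105 + P)/((2*P)) = (-105 + P)*(1/(2*P)) = (-105 + P)/(2*P))
(26911 + 4687)/(-12400 + y(210)) = (26911 + 4687)/(-12400 + (1/2)*(-105 + 210)/210) = 31598/(-12400 + (1/2)*(1/210)*105) = 31598/(-12400 + 1/4) = 31598/(-49599/4) = 31598*(-4/49599) = -126392/49599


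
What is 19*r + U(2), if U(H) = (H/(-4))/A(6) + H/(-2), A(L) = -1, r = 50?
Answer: 1899/2 ≈ 949.50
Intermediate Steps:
U(H) = -H/4 (U(H) = (H/(-4))/(-1) + H/(-2) = (H*(-¼))*(-1) + H*(-½) = -H/4*(-1) - H/2 = H/4 - H/2 = -H/4)
19*r + U(2) = 19*50 - ¼*2 = 950 - ½ = 1899/2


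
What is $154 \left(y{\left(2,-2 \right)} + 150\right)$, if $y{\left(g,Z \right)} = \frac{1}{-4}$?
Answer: $\frac{46123}{2} \approx 23062.0$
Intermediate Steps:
$y{\left(g,Z \right)} = - \frac{1}{4}$
$154 \left(y{\left(2,-2 \right)} + 150\right) = 154 \left(- \frac{1}{4} + 150\right) = 154 \cdot \frac{599}{4} = \frac{46123}{2}$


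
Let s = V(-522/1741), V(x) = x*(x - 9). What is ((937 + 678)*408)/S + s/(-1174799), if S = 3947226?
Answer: 391053677952454138/2342620032929426249 ≈ 0.16693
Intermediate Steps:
V(x) = x*(-9 + x)
s = 8451702/3031081 (s = (-522/1741)*(-9 - 522/1741) = (-522*1/1741)*(-9 - 522*1/1741) = -522*(-9 - 522/1741)/1741 = -522/1741*(-16191/1741) = 8451702/3031081 ≈ 2.7883)
((937 + 678)*408)/S + s/(-1174799) = ((937 + 678)*408)/3947226 + (8451702/3031081)/(-1174799) = (1615*408)*(1/3947226) + (8451702/3031081)*(-1/1174799) = 658920*(1/3947226) - 8451702/3560910927719 = 109820/657871 - 8451702/3560910927719 = 391053677952454138/2342620032929426249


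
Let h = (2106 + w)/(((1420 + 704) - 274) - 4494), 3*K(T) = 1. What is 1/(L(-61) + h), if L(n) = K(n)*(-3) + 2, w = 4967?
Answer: -2644/4429 ≈ -0.59697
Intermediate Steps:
K(T) = ⅓ (K(T) = (⅓)*1 = ⅓)
h = -7073/2644 (h = (2106 + 4967)/(((1420 + 704) - 274) - 4494) = 7073/((2124 - 274) - 4494) = 7073/(1850 - 4494) = 7073/(-2644) = 7073*(-1/2644) = -7073/2644 ≈ -2.6751)
L(n) = 1 (L(n) = (⅓)*(-3) + 2 = -1 + 2 = 1)
1/(L(-61) + h) = 1/(1 - 7073/2644) = 1/(-4429/2644) = -2644/4429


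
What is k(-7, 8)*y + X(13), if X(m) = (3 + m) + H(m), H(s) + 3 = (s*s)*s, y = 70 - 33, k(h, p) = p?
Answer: 2506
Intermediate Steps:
y = 37
H(s) = -3 + s³ (H(s) = -3 + (s*s)*s = -3 + s²*s = -3 + s³)
X(m) = m + m³ (X(m) = (3 + m) + (-3 + m³) = m + m³)
k(-7, 8)*y + X(13) = 8*37 + (13 + 13³) = 296 + (13 + 2197) = 296 + 2210 = 2506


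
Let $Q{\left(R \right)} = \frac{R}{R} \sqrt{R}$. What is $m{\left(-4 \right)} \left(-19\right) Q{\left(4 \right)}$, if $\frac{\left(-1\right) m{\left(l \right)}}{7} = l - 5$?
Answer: $-2394$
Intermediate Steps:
$m{\left(l \right)} = 35 - 7 l$ ($m{\left(l \right)} = - 7 \left(l - 5\right) = - 7 \left(-5 + l\right) = 35 - 7 l$)
$Q{\left(R \right)} = \sqrt{R}$ ($Q{\left(R \right)} = 1 \sqrt{R} = \sqrt{R}$)
$m{\left(-4 \right)} \left(-19\right) Q{\left(4 \right)} = \left(35 - -28\right) \left(-19\right) \sqrt{4} = \left(35 + 28\right) \left(-19\right) 2 = 63 \left(-19\right) 2 = \left(-1197\right) 2 = -2394$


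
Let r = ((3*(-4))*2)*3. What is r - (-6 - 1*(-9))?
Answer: -75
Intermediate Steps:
r = -72 (r = -12*2*3 = -24*3 = -72)
r - (-6 - 1*(-9)) = -72 - (-6 - 1*(-9)) = -72 - (-6 + 9) = -72 - 1*3 = -72 - 3 = -75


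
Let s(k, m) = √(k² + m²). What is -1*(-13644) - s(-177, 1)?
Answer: 13644 - √31330 ≈ 13467.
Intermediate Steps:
-1*(-13644) - s(-177, 1) = -1*(-13644) - √((-177)² + 1²) = 13644 - √(31329 + 1) = 13644 - √31330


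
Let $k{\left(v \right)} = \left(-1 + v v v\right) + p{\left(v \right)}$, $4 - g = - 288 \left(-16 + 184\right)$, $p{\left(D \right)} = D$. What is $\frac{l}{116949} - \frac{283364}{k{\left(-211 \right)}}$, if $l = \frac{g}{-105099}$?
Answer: $\frac{1160811845498560}{38488502015525331} \approx 0.03016$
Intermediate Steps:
$g = 48388$ ($g = 4 - - 288 \left(-16 + 184\right) = 4 - \left(-288\right) 168 = 4 - -48384 = 4 + 48384 = 48388$)
$k{\left(v \right)} = -1 + v + v^{3}$ ($k{\left(v \right)} = \left(-1 + v v v\right) + v = \left(-1 + v^{2} v\right) + v = \left(-1 + v^{3}\right) + v = -1 + v + v^{3}$)
$l = - \frac{48388}{105099}$ ($l = \frac{48388}{-105099} = 48388 \left(- \frac{1}{105099}\right) = - \frac{48388}{105099} \approx -0.4604$)
$\frac{l}{116949} - \frac{283364}{k{\left(-211 \right)}} = - \frac{48388}{105099 \cdot 116949} - \frac{283364}{-1 - 211 + \left(-211\right)^{3}} = \left(- \frac{48388}{105099}\right) \frac{1}{116949} - \frac{283364}{-1 - 211 - 9393931} = - \frac{48388}{12291222951} - \frac{283364}{-9394143} = - \frac{48388}{12291222951} - - \frac{283364}{9394143} = - \frac{48388}{12291222951} + \frac{283364}{9394143} = \frac{1160811845498560}{38488502015525331}$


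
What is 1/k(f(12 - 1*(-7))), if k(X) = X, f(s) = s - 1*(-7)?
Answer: 1/26 ≈ 0.038462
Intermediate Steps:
f(s) = 7 + s (f(s) = s + 7 = 7 + s)
1/k(f(12 - 1*(-7))) = 1/(7 + (12 - 1*(-7))) = 1/(7 + (12 + 7)) = 1/(7 + 19) = 1/26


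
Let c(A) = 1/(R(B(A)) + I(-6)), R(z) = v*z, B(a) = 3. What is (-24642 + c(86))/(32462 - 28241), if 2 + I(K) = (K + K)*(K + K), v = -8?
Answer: -2907755/498078 ≈ -5.8380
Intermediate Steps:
I(K) = -2 + 4*K**2 (I(K) = -2 + (K + K)*(K + K) = -2 + (2*K)*(2*K) = -2 + 4*K**2)
R(z) = -8*z
c(A) = 1/118 (c(A) = 1/(-8*3 + (-2 + 4*(-6)**2)) = 1/(-24 + (-2 + 4*36)) = 1/(-24 + (-2 + 144)) = 1/(-24 + 142) = 1/118)
(-24642 + c(86))/(32462 - 28241) = (-24642 + 1/118)/(32462 - 28241) = -2907755/118/4221 = -2907755/118*1/4221 = -2907755/498078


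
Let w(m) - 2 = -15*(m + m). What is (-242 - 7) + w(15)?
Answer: -697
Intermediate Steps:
w(m) = 2 - 30*m (w(m) = 2 - 15*(m + m) = 2 - 30*m)
(-242 - 7) + w(15) = (-242 - 7) + (2 - 30*15) = -249 + (2 - 450) = -249 - 448 = -697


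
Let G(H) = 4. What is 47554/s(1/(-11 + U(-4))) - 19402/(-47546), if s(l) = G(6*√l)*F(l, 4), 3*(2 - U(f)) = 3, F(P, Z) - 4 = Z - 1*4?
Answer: 565328229/190184 ≈ 2972.5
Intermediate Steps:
F(P, Z) = Z (F(P, Z) = 4 + (Z - 1*4) = 4 + (Z - 4) = 4 + (-4 + Z) = Z)
U(f) = 1 (U(f) = 2 - ⅓*3 = 2 - 1 = 1)
s(l) = 16 (s(l) = 4*4 = 16)
47554/s(1/(-11 + U(-4))) - 19402/(-47546) = 47554/16 - 19402/(-47546) = 47554*(1/16) - 19402*(-1/47546) = 23777/8 + 9701/23773 = 565328229/190184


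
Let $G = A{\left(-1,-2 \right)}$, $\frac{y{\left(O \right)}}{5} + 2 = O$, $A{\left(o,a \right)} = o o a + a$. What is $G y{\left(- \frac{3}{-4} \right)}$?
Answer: $25$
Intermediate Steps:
$A{\left(o,a \right)} = a + a o^{2}$ ($A{\left(o,a \right)} = o^{2} a + a = a o^{2} + a = a + a o^{2}$)
$y{\left(O \right)} = -10 + 5 O$
$G = -4$ ($G = - 2 \left(1 + \left(-1\right)^{2}\right) = - 2 \left(1 + 1\right) = \left(-2\right) 2 = -4$)
$G y{\left(- \frac{3}{-4} \right)} = - 4 \left(-10 + 5 \left(- \frac{3}{-4}\right)\right) = - 4 \left(-10 + 5 \left(\left(-3\right) \left(- \frac{1}{4}\right)\right)\right) = - 4 \left(-10 + 5 \cdot \frac{3}{4}\right) = - 4 \left(-10 + \frac{15}{4}\right) = \left(-4\right) \left(- \frac{25}{4}\right) = 25$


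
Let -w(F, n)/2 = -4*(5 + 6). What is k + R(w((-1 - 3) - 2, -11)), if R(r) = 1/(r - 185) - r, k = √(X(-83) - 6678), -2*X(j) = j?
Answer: -8537/97 + I*√26546/2 ≈ -88.01 + 81.465*I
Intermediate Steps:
X(j) = -j/2
w(F, n) = 88 (w(F, n) = -(-8)*(5 + 6) = -(-8)*11 = -2*(-44) = 88)
k = I*√26546/2 (k = √(-½*(-83) - 6678) = √(83/2 - 6678) = √(-13273/2) = I*√26546/2 ≈ 81.465*I)
R(r) = 1/(-185 + r) - r
k + R(w((-1 - 3) - 2, -11)) = I*√26546/2 + (1 - 1*88² + 185*88)/(-185 + 88) = I*√26546/2 + (1 - 1*7744 + 16280)/(-97) = I*√26546/2 - (1 - 7744 + 16280)/97 = I*√26546/2 - 1/97*8537 = I*√26546/2 - 8537/97 = -8537/97 + I*√26546/2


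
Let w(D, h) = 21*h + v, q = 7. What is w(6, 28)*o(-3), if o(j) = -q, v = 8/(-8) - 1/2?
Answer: -8211/2 ≈ -4105.5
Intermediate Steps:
v = -3/2 (v = 8*(-1/8) - 1*1/2 = -1 - 1/2 = -3/2 ≈ -1.5000)
o(j) = -7 (o(j) = -1*7 = -7)
w(D, h) = -3/2 + 21*h (w(D, h) = 21*h - 3/2 = -3/2 + 21*h)
w(6, 28)*o(-3) = (-3/2 + 21*28)*(-7) = (-3/2 + 588)*(-7) = (1173/2)*(-7) = -8211/2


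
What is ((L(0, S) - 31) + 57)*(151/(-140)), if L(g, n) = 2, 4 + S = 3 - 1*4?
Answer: -151/5 ≈ -30.200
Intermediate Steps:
S = -5 (S = -4 + (3 - 1*4) = -4 + (3 - 4) = -4 - 1 = -5)
((L(0, S) - 31) + 57)*(151/(-140)) = ((2 - 31) + 57)*(151/(-140)) = (-29 + 57)*(151*(-1/140)) = 28*(-151/140) = -151/5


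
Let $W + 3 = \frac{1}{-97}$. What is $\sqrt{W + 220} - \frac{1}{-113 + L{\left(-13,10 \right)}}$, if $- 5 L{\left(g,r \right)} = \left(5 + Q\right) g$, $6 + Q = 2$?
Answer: $\frac{5}{552} + \frac{2 \sqrt{510414}}{97} \approx 14.74$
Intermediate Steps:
$Q = -4$ ($Q = -6 + 2 = -4$)
$W = - \frac{292}{97}$ ($W = -3 + \frac{1}{-97} = -3 - \frac{1}{97} = - \frac{292}{97} \approx -3.0103$)
$L{\left(g,r \right)} = - \frac{g}{5}$ ($L{\left(g,r \right)} = - \frac{\left(5 - 4\right) g}{5} = - \frac{1 g}{5} = - \frac{g}{5}$)
$\sqrt{W + 220} - \frac{1}{-113 + L{\left(-13,10 \right)}} = \sqrt{- \frac{292}{97} + 220} - \frac{1}{-113 - - \frac{13}{5}} = \sqrt{\frac{21048}{97}} - \frac{1}{-113 + \frac{13}{5}} = \frac{2 \sqrt{510414}}{97} - \frac{1}{- \frac{552}{5}} = \frac{2 \sqrt{510414}}{97} - - \frac{5}{552} = \frac{2 \sqrt{510414}}{97} + \frac{5}{552} = \frac{5}{552} + \frac{2 \sqrt{510414}}{97}$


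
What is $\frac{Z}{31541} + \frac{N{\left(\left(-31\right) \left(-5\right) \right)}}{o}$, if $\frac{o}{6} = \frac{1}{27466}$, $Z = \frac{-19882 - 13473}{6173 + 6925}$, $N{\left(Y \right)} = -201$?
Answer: $- \frac{380119953359353}{413124018} \approx -9.2011 \cdot 10^{5}$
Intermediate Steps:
$Z = - \frac{33355}{13098} \approx -2.5466$
$o = \frac{3}{13733}$ ($o = \frac{6}{27466} = 6 \cdot \frac{1}{27466} = \frac{3}{13733} \approx 0.00021845$)
$\frac{Z}{31541} + \frac{N{\left(\left(-31\right) \left(-5\right) \right)}}{o} = - \frac{33355}{13098 \cdot 31541} - \frac{201}{\frac{3}{13733}} = \left(- \frac{33355}{13098}\right) \frac{1}{31541} - 920111 = - \frac{33355}{413124018} - 920111 = - \frac{380119953359353}{413124018}$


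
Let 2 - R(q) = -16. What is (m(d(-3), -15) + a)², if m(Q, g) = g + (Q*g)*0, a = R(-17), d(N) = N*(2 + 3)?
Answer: 9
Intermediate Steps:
R(q) = 18 (R(q) = 2 - 1*(-16) = 2 + 16 = 18)
d(N) = 5*N (d(N) = N*5 = 5*N)
a = 18
m(Q, g) = g (m(Q, g) = g + 0 = g)
(m(d(-3), -15) + a)² = (-15 + 18)² = 3² = 9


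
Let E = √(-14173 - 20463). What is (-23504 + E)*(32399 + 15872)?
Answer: -1134561584 + 96542*I*√8659 ≈ -1.1346e+9 + 8.9836e+6*I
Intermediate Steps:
E = 2*I*√8659 (E = √(-34636) = 2*I*√8659 ≈ 186.11*I)
(-23504 + E)*(32399 + 15872) = (-23504 + 2*I*√8659)*(32399 + 15872) = (-23504 + 2*I*√8659)*48271 = -1134561584 + 96542*I*√8659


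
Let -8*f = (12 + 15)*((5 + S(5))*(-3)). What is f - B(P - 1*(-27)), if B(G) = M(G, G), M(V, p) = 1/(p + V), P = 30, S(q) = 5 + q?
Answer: 69251/456 ≈ 151.87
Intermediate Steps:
M(V, p) = 1/(V + p)
f = 1215/8 (f = -(12 + 15)*(5 + (5 + 5))*(-3)/8 = -27*(5 + 10)*(-3)/8 = -27*15*(-3)/8 = -27*(-45)/8 = -⅛*(-1215) = 1215/8 ≈ 151.88)
B(G) = 1/(2*G) (B(G) = 1/(G + G) = 1/(2*G))
f - B(P - 1*(-27)) = 1215/8 - 1/(2*(30 - 1*(-27))) = 1215/8 - 1/(2*(30 + 27)) = 1215/8 - 1/(2*57) = 1215/8 - 1*1/114 = 1215/8 - 1/114 = 69251/456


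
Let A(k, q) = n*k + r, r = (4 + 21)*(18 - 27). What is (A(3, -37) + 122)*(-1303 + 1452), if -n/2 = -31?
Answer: 12367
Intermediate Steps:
r = -225 (r = 25*(-9) = -225)
n = 62 (n = -2*(-31) = 62)
A(k, q) = -225 + 62*k (A(k, q) = 62*k - 225 = -225 + 62*k)
(A(3, -37) + 122)*(-1303 + 1452) = ((-225 + 62*3) + 122)*(-1303 + 1452) = ((-225 + 186) + 122)*149 = (-39 + 122)*149 = 83*149 = 12367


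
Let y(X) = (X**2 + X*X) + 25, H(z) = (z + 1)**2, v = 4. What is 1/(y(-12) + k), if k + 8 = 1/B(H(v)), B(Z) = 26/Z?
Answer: 26/7955 ≈ 0.0032684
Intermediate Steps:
H(z) = (1 + z)**2
y(X) = 25 + 2*X**2 (y(X) = (X**2 + X**2) + 25 = 2*X**2 + 25 = 25 + 2*X**2)
k = -183/26 (k = -8 + 1/(26/((1 + 4)**2)) = -8 + 1/(26/(5**2)) = -8 + 1/(26/25) = -8 + 25/26 = -183/26 ≈ -7.0385)
1/(y(-12) + k) = 1/((25 + 2*(-12)**2) - 183/26) = 1/((25 + 2*144) - 183/26) = 1/((25 + 288) - 183/26) = 1/(313 - 183/26) = 1/(7955/26) = 26/7955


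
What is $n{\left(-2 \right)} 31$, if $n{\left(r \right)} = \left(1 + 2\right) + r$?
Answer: $31$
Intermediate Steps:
$n{\left(r \right)} = 3 + r$
$n{\left(-2 \right)} 31 = \left(3 - 2\right) 31 = 1 \cdot 31 = 31$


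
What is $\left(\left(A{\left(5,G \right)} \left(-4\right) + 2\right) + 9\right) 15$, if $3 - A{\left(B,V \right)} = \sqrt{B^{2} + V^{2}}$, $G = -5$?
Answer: $-15 + 300 \sqrt{2} \approx 409.26$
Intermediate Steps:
$A{\left(B,V \right)} = 3 - \sqrt{B^{2} + V^{2}}$
$\left(\left(A{\left(5,G \right)} \left(-4\right) + 2\right) + 9\right) 15 = \left(\left(\left(3 - \sqrt{5^{2} + \left(-5\right)^{2}}\right) \left(-4\right) + 2\right) + 9\right) 15 = \left(\left(\left(3 - \sqrt{25 + 25}\right) \left(-4\right) + 2\right) + 9\right) 15 = \left(\left(\left(3 - \sqrt{50}\right) \left(-4\right) + 2\right) + 9\right) 15 = \left(\left(\left(3 - 5 \sqrt{2}\right) \left(-4\right) + 2\right) + 9\right) 15 = \left(\left(\left(-12 + 20 \sqrt{2}\right) + 2\right) + 9\right) 15 = \left(\left(-10 + 20 \sqrt{2}\right) + 9\right) 15 = \left(-1 + 20 \sqrt{2}\right) 15 = -15 + 300 \sqrt{2}$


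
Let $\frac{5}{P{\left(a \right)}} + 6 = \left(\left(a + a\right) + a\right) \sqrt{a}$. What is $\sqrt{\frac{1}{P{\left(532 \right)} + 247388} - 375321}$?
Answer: $\frac{\sqrt{557097592677 - 296376917658024 \sqrt{133}}}{\sqrt{-1484323 + 789662496 \sqrt{133}}} \approx 612.63 i$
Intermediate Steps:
$P{\left(a \right)} = \frac{5}{-6 + 3 a^{\frac{3}{2}}}$ ($P{\left(a \right)} = \frac{5}{-6 + \left(\left(a + a\right) + a\right) \sqrt{a}} = \frac{5}{-6 + \left(2 a + a\right) \sqrt{a}} = \frac{5}{-6 + 3 a \sqrt{a}} = \frac{5}{-6 + 3 a^{\frac{3}{2}}}$)
$\sqrt{\frac{1}{P{\left(532 \right)} + 247388} - 375321} = \sqrt{\frac{1}{\frac{5}{3 \left(-2 + 532^{\frac{3}{2}}\right)} + 247388} - 375321} = \sqrt{\frac{1}{\frac{5}{3 \left(-2 + 1064 \sqrt{133}\right)} + 247388} - 375321} = \sqrt{\frac{1}{247388 + \frac{5}{3 \left(-2 + 1064 \sqrt{133}\right)}} - 375321} = \sqrt{-375321 + \frac{1}{247388 + \frac{5}{3 \left(-2 + 1064 \sqrt{133}\right)}}}$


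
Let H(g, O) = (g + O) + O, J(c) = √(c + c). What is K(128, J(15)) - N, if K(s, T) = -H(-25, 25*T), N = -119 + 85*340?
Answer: -28756 - 50*√30 ≈ -29030.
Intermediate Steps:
J(c) = √2*√c (J(c) = √(2*c) = √2*√c)
N = 28781 (N = -119 + 28900 = 28781)
H(g, O) = g + 2*O (H(g, O) = (O + g) + O = g + 2*O)
K(s, T) = 25 - 50*T (K(s, T) = -(-25 + 2*(25*T)) = -(-25 + 50*T) = 25 - 50*T)
K(128, J(15)) - N = (25 - 50*√2*√15) - 1*28781 = (25 - 50*√30) - 28781 = -28756 - 50*√30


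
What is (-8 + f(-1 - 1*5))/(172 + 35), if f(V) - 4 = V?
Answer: -10/207 ≈ -0.048309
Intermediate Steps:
f(V) = 4 + V
(-8 + f(-1 - 1*5))/(172 + 35) = (-8 + (4 + (-1 - 1*5)))/(172 + 35) = (-8 + (4 + (-1 - 5)))/207 = (-8 + (4 - 6))*(1/207) = (-8 - 2)*(1/207) = -10*1/207 = -10/207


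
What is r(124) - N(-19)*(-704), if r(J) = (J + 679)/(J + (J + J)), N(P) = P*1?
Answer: -4975069/372 ≈ -13374.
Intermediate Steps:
N(P) = P
r(J) = (679 + J)/(3*J) (r(J) = (679 + J)/(J + 2*J) = (679 + J)/((3*J)) = (679 + J)*(1/(3*J)) = (679 + J)/(3*J))
r(124) - N(-19)*(-704) = (⅓)*(679 + 124)/124 - (-19)*(-704) = (⅓)*(1/124)*803 - 1*13376 = 803/372 - 13376 = -4975069/372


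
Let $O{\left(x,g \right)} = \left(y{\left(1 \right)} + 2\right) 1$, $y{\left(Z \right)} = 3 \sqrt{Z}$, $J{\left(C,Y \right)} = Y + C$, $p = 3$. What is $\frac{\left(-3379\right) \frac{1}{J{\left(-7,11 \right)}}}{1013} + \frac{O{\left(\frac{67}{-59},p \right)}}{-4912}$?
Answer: $- \frac{4154477}{4975856} \approx -0.83493$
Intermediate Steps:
$J{\left(C,Y \right)} = C + Y$
$O{\left(x,g \right)} = 5$ ($O{\left(x,g \right)} = \left(3 \sqrt{1} + 2\right) 1 = \left(3 \cdot 1 + 2\right) 1 = \left(3 + 2\right) 1 = 5 \cdot 1 = 5$)
$\frac{\left(-3379\right) \frac{1}{J{\left(-7,11 \right)}}}{1013} + \frac{O{\left(\frac{67}{-59},p \right)}}{-4912} = \frac{\left(-3379\right) \frac{1}{-7 + 11}}{1013} + \frac{5}{-4912} = - \frac{3379}{4} \cdot \frac{1}{1013} + 5 \left(- \frac{1}{4912}\right) = \left(-3379\right) \frac{1}{4} \cdot \frac{1}{1013} - \frac{5}{4912} = \left(- \frac{3379}{4}\right) \frac{1}{1013} - \frac{5}{4912} = - \frac{3379}{4052} - \frac{5}{4912} = - \frac{4154477}{4975856}$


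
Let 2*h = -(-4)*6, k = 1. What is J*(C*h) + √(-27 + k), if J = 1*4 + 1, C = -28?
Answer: -1680 + I*√26 ≈ -1680.0 + 5.099*I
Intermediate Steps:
h = 12 (h = (-(-4)*6)/2 = (-2*(-12))/2 = (½)*24 = 12)
J = 5 (J = 4 + 1 = 5)
J*(C*h) + √(-27 + k) = 5*(-28*12) + √(-27 + 1) = 5*(-336) + √(-26) = -1680 + I*√26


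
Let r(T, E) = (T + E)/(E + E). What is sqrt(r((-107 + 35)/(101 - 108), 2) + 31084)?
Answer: sqrt(6093066)/14 ≈ 176.32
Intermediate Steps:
r(T, E) = (E + T)/(2*E) (r(T, E) = (E + T)/((2*E)) = (E + T)*(1/(2*E)) = (E + T)/(2*E))
sqrt(r((-107 + 35)/(101 - 108), 2) + 31084) = sqrt((1/2)*(2 + (-107 + 35)/(101 - 108))/2 + 31084) = sqrt((1/2)*(1/2)*(2 - 72/(-7)) + 31084) = sqrt((1/2)*(1/2)*(2 - 72*(-1/7)) + 31084) = sqrt((1/2)*(1/2)*(2 + 72/7) + 31084) = sqrt((1/2)*(1/2)*(86/7) + 31084) = sqrt(43/14 + 31084) = sqrt(435219/14) = sqrt(6093066)/14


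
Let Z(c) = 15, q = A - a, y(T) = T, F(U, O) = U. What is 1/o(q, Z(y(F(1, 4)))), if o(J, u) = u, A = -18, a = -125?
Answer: 1/15 ≈ 0.066667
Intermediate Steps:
q = 107 (q = -18 - 1*(-125) = -18 + 125 = 107)
1/o(q, Z(y(F(1, 4)))) = 1/15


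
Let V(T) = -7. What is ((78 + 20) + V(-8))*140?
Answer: 12740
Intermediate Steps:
((78 + 20) + V(-8))*140 = ((78 + 20) - 7)*140 = (98 - 7)*140 = 91*140 = 12740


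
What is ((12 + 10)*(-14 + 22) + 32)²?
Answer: 43264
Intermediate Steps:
((12 + 10)*(-14 + 22) + 32)² = (22*8 + 32)² = (176 + 32)² = 208² = 43264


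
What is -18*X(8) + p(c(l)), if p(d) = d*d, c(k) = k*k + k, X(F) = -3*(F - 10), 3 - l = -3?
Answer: 1656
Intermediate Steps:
l = 6 (l = 3 - 1*(-3) = 3 + 3 = 6)
X(F) = 30 - 3*F (X(F) = -3*(-10 + F) = 30 - 3*F)
c(k) = k + k**2 (c(k) = k**2 + k = k + k**2)
p(d) = d**2
-18*X(8) + p(c(l)) = -18*(30 - 3*8) + (6*(1 + 6))**2 = -18*(30 - 24) + (6*7)**2 = -18*6 + 42**2 = -108 + 1764 = 1656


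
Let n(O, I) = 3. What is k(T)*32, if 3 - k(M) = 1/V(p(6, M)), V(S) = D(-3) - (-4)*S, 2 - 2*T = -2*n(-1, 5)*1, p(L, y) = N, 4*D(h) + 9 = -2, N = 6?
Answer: 8032/85 ≈ 94.494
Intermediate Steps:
D(h) = -11/4 (D(h) = -9/4 + (1/4)*(-2) = -9/4 - 1/2 = -11/4)
p(L, y) = 6
T = 4 (T = 1 - (-2*3)/2 = 1 - (-3) = 1 - 1/2*(-6) = 1 + 3 = 4)
V(S) = -11/4 + 4*S (V(S) = -11/4 - (-4)*S = -11/4 + 4*S)
k(M) = 251/85 (k(M) = 3 - 1/(-11/4 + 4*6) = 3 - 1/(-11/4 + 24) = 3 - 1/85/4 = 3 - 1*4/85 = 3 - 4/85 = 251/85)
k(T)*32 = (251/85)*32 = 8032/85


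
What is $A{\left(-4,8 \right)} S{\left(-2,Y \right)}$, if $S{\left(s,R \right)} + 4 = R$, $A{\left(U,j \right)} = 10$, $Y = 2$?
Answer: $-20$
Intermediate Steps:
$S{\left(s,R \right)} = -4 + R$
$A{\left(-4,8 \right)} S{\left(-2,Y \right)} = 10 \left(-4 + 2\right) = 10 \left(-2\right) = -20$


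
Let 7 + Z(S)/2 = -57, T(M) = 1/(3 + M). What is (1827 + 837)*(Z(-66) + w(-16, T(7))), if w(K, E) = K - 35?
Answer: -476856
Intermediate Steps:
w(K, E) = -35 + K
Z(S) = -128 (Z(S) = -14 + 2*(-57) = -14 - 114 = -128)
(1827 + 837)*(Z(-66) + w(-16, T(7))) = (1827 + 837)*(-128 + (-35 - 16)) = 2664*(-128 - 51) = 2664*(-179) = -476856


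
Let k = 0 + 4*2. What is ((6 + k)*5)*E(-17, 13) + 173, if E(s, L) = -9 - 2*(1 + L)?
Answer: -2417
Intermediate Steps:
k = 8 (k = 0 + 8 = 8)
E(s, L) = -11 - 2*L (E(s, L) = -9 + (-2 - 2*L) = -11 - 2*L)
((6 + k)*5)*E(-17, 13) + 173 = ((6 + 8)*5)*(-11 - 2*13) + 173 = (14*5)*(-11 - 26) + 173 = 70*(-37) + 173 = -2590 + 173 = -2417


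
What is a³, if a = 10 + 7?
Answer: 4913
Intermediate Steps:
a = 17
a³ = 17³ = 4913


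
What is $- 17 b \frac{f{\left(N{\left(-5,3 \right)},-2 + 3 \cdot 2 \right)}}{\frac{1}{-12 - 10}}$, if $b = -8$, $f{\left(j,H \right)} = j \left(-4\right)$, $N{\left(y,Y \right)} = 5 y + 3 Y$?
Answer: $-191488$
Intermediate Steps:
$N{\left(y,Y \right)} = 3 Y + 5 y$
$f{\left(j,H \right)} = - 4 j$
$- 17 b \frac{f{\left(N{\left(-5,3 \right)},-2 + 3 \cdot 2 \right)}}{\frac{1}{-12 - 10}} = \left(-17\right) \left(-8\right) \frac{\left(-4\right) \left(3 \cdot 3 + 5 \left(-5\right)\right)}{\frac{1}{-12 - 10}} = 136 \frac{\left(-4\right) \left(9 - 25\right)}{\frac{1}{-22}} = 136 \frac{\left(-4\right) \left(-16\right)}{- \frac{1}{22}} = 136 \cdot 64 \left(-22\right) = 136 \left(-1408\right) = -191488$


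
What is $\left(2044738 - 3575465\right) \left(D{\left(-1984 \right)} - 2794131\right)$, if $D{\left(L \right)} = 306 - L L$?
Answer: $10301916698887$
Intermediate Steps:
$D{\left(L \right)} = 306 - L^{2}$
$\left(2044738 - 3575465\right) \left(D{\left(-1984 \right)} - 2794131\right) = \left(2044738 - 3575465\right) \left(\left(306 - \left(-1984\right)^{2}\right) - 2794131\right) = - 1530727 \left(\left(306 - 3936256\right) - 2794131\right) = - 1530727 \left(-3935950 - 2794131\right) = \left(-1530727\right) \left(-6730081\right) = 10301916698887$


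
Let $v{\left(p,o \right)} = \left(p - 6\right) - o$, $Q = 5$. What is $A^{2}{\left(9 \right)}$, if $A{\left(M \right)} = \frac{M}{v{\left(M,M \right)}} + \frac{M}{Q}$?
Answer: $\frac{9}{100} \approx 0.09$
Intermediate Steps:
$v{\left(p,o \right)} = -6 + p - o$ ($v{\left(p,o \right)} = \left(p - 6\right) - o = \left(-6 + p\right) - o = -6 + p - o$)
$A{\left(M \right)} = \frac{M}{30}$ ($A{\left(M \right)} = \frac{M}{-6 + M - M} + \frac{M}{5} = \frac{M}{-6} + M \frac{1}{5} = M \left(- \frac{1}{6}\right) + \frac{M}{5} = - \frac{M}{6} + \frac{M}{5} = \frac{M}{30}$)
$A^{2}{\left(9 \right)} = \left(\frac{1}{30} \cdot 9\right)^{2} = \left(\frac{3}{10}\right)^{2} = \frac{9}{100}$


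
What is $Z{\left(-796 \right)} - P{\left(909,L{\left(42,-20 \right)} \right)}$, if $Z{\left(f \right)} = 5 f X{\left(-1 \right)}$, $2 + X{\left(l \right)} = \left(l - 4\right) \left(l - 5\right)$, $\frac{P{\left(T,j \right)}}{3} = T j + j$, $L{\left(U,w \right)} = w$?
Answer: $-56840$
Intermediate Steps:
$P{\left(T,j \right)} = 3 j + 3 T j$ ($P{\left(T,j \right)} = 3 \left(T j + j\right) = 3 \left(j + T j\right) = 3 j + 3 T j$)
$X{\left(l \right)} = -2 + \left(-5 + l\right) \left(-4 + l\right)$ ($X{\left(l \right)} = -2 + \left(l - 4\right) \left(l - 5\right) = -2 + \left(-4 + l\right) \left(-5 + l\right) = -2 + \left(-5 + l\right) \left(-4 + l\right)$)
$Z{\left(f \right)} = 140 f$ ($Z{\left(f \right)} = 5 f \left(18 + \left(-1\right)^{2} - -9\right) = 5 f \left(18 + 1 + 9\right) = 5 f 28 = 140 f$)
$Z{\left(-796 \right)} - P{\left(909,L{\left(42,-20 \right)} \right)} = 140 \left(-796\right) - 3 \left(-20\right) \left(1 + 909\right) = -111440 - 3 \left(-20\right) 910 = -111440 - -54600 = -111440 + 54600 = -56840$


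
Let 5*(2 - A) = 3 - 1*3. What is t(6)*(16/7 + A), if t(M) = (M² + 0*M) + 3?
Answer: 1170/7 ≈ 167.14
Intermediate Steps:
A = 2 (A = 2 - (3 - 1*3)/5 = 2 - (3 - 3)/5 = 2 - ⅕*0 = 2 + 0 = 2)
t(M) = 3 + M² (t(M) = (M² + 0) + 3 = M² + 3 = 3 + M²)
t(6)*(16/7 + A) = (3 + 6²)*(16/7 + 2) = (3 + 36)*(16*(⅐) + 2) = 39*(16/7 + 2) = 39*(30/7) = 1170/7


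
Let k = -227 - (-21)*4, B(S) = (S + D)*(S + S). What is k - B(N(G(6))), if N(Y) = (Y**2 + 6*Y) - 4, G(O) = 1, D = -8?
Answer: -113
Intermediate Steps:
N(Y) = -4 + Y**2 + 6*Y
B(S) = 2*S*(-8 + S) (B(S) = (S - 8)*(S + S) = (-8 + S)*(2*S) = 2*S*(-8 + S))
k = -143 (k = -227 - 1*(-84) = -227 + 84 = -143)
k - B(N(G(6))) = -143 - 2*(-4 + 1**2 + 6*1)*(-8 + (-4 + 1**2 + 6*1)) = -143 - 2*(-4 + 1 + 6)*(-8 + (-4 + 1 + 6)) = -143 - 2*3*(-8 + 3) = -143 - 2*3*(-5) = -143 - 1*(-30) = -143 + 30 = -113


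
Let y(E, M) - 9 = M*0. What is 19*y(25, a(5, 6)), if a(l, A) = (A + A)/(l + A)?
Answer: 171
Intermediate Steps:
a(l, A) = 2*A/(A + l) (a(l, A) = (2*A)/(A + l) = 2*A/(A + l))
y(E, M) = 9 (y(E, M) = 9 + M*0 = 9 + 0 = 9)
19*y(25, a(5, 6)) = 19*9 = 171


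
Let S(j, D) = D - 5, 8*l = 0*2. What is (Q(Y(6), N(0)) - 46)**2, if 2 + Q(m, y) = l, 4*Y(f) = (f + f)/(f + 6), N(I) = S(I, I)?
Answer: 2304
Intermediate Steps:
l = 0 (l = (0*2)/8 = (1/8)*0 = 0)
S(j, D) = -5 + D
N(I) = -5 + I
Y(f) = f/(2*(6 + f)) (Y(f) = ((f + f)/(f + 6))/4 = ((2*f)/(6 + f))/4 = (2*f/(6 + f))/4 = f/(2*(6 + f)))
Q(m, y) = -2 (Q(m, y) = -2 + 0 = -2)
(Q(Y(6), N(0)) - 46)**2 = (-2 - 46)**2 = (-48)**2 = 2304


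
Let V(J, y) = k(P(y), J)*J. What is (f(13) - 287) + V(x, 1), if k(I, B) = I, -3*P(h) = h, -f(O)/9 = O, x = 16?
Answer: -1228/3 ≈ -409.33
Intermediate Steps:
f(O) = -9*O
P(h) = -h/3
V(J, y) = -J*y/3 (V(J, y) = (-y/3)*J = -J*y/3)
(f(13) - 287) + V(x, 1) = (-9*13 - 287) - 1/3*16*1 = (-117 - 287) - 16/3 = -404 - 16/3 = -1228/3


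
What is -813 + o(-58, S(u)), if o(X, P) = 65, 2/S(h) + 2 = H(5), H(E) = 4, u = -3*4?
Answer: -748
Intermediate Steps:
u = -12
S(h) = 1 (S(h) = 2/(-2 + 4) = 2/2 = 2*(½) = 1)
-813 + o(-58, S(u)) = -813 + 65 = -748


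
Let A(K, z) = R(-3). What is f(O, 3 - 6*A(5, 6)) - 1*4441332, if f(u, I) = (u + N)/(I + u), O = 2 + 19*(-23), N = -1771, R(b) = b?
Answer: -919354621/207 ≈ -4.4413e+6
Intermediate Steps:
A(K, z) = -3
O = -435 (O = 2 - 437 = -435)
f(u, I) = (-1771 + u)/(I + u) (f(u, I) = (u - 1771)/(I + u) = (-1771 + u)/(I + u))
f(O, 3 - 6*A(5, 6)) - 1*4441332 = (-1771 - 435)/((3 - 6*(-3)) - 435) - 1*4441332 = -2206/((3 + 18) - 435) - 4441332 = -2206/(21 - 435) - 4441332 = -2206/(-414) - 4441332 = -1/414*(-2206) - 4441332 = 1103/207 - 4441332 = -919354621/207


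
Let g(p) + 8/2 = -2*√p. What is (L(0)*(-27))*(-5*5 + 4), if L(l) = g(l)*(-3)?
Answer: 6804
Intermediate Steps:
g(p) = -4 - 2*√p
L(l) = 12 + 6*√l (L(l) = (-4 - 2*√l)*(-3) = 12 + 6*√l)
(L(0)*(-27))*(-5*5 + 4) = ((12 + 6*√0)*(-27))*(-5*5 + 4) = ((12 + 6*0)*(-27))*(-25 + 4) = ((12 + 0)*(-27))*(-21) = (12*(-27))*(-21) = -324*(-21) = 6804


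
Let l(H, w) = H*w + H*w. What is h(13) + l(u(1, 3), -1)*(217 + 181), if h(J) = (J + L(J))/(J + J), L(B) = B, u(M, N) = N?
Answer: -2387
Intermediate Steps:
l(H, w) = 2*H*w
h(J) = 1 (h(J) = (J + J)/(J + J) = (2*J)/((2*J)) = (2*J)*(1/(2*J)) = 1)
h(13) + l(u(1, 3), -1)*(217 + 181) = 1 + (2*3*(-1))*(217 + 181) = 1 - 6*398 = 1 - 2388 = -2387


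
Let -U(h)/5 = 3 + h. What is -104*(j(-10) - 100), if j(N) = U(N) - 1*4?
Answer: 7176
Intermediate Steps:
U(h) = -15 - 5*h (U(h) = -5*(3 + h) = -15 - 5*h)
j(N) = -19 - 5*N (j(N) = (-15 - 5*N) - 1*4 = (-15 - 5*N) - 4 = -19 - 5*N)
-104*(j(-10) - 100) = -104*((-19 - 5*(-10)) - 100) = -104*((-19 + 50) - 100) = -104*(31 - 100) = -104*(-69) = 7176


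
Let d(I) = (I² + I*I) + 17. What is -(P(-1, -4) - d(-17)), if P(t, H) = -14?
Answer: 609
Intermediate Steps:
d(I) = 17 + 2*I² (d(I) = (I² + I²) + 17 = 2*I² + 17 = 17 + 2*I²)
-(P(-1, -4) - d(-17)) = -(-14 - (17 + 2*(-17)²)) = -(-14 - (17 + 2*289)) = -(-14 - (17 + 578)) = -(-14 - 1*595) = -(-14 - 595) = -1*(-609) = 609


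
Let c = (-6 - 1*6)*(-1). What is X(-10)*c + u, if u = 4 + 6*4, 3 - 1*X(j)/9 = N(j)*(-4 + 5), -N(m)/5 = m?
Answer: -5048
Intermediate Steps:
N(m) = -5*m
X(j) = 27 + 45*j (X(j) = 27 - 9*(-5*j)*(-4 + 5) = 27 - 9*(-5*j) = 27 - (-45)*j = 27 + 45*j)
c = 12 (c = (-6 - 6)*(-1) = -12*(-1) = 12)
u = 28 (u = 4 + 24 = 28)
X(-10)*c + u = (27 + 45*(-10))*12 + 28 = (27 - 450)*12 + 28 = -423*12 + 28 = -5076 + 28 = -5048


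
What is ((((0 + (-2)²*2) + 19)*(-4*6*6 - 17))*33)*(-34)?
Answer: 4877334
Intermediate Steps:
((((0 + (-2)²*2) + 19)*(-4*6*6 - 17))*33)*(-34) = ((((0 + 4*2) + 19)*(-24*6 - 17))*33)*(-34) = ((((0 + 8) + 19)*(-144 - 17))*33)*(-34) = (((8 + 19)*(-161))*33)*(-34) = ((27*(-161))*33)*(-34) = -4347*33*(-34) = -143451*(-34) = 4877334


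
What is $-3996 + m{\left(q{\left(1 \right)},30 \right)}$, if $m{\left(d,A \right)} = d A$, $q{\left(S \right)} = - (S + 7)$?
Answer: $-4236$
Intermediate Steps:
$q{\left(S \right)} = -7 - S$ ($q{\left(S \right)} = - (7 + S) = -7 - S$)
$m{\left(d,A \right)} = A d$
$-3996 + m{\left(q{\left(1 \right)},30 \right)} = -3996 + 30 \left(-7 - 1\right) = -3996 + 30 \left(-8\right) = -3996 - 240 = -4236$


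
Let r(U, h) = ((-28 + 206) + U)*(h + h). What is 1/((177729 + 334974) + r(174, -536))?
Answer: 1/135359 ≈ 7.3878e-6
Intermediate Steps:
r(U, h) = 2*h*(178 + U) (r(U, h) = (178 + U)*(2*h) = 2*h*(178 + U))
1/((177729 + 334974) + r(174, -536)) = 1/((177729 + 334974) + 2*(-536)*(178 + 174)) = 1/(512703 + 2*(-536)*352) = 1/(512703 - 377344) = 1/135359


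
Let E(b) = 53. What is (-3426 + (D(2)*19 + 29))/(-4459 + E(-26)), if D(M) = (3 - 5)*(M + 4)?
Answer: 3625/4406 ≈ 0.82274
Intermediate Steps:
D(M) = -8 - 2*M (D(M) = -2*(4 + M) = -8 - 2*M)
(-3426 + (D(2)*19 + 29))/(-4459 + E(-26)) = (-3426 + ((-8 - 2*2)*19 + 29))/(-4459 + 53) = (-3426 + ((-8 - 4)*19 + 29))/(-4406) = (-3426 + (-12*19 + 29))*(-1/4406) = (-3426 + (-228 + 29))*(-1/4406) = (-3426 - 199)*(-1/4406) = -3625*(-1/4406) = 3625/4406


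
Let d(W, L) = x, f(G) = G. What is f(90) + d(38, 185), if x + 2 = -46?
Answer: 42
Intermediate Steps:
x = -48 (x = -2 - 46 = -48)
d(W, L) = -48
f(90) + d(38, 185) = 90 - 48 = 42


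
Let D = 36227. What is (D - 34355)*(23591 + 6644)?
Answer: 56599920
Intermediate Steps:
(D - 34355)*(23591 + 6644) = (36227 - 34355)*(23591 + 6644) = 1872*30235 = 56599920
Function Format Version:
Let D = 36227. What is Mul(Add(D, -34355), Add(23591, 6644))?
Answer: 56599920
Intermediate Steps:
Mul(Add(D, -34355), Add(23591, 6644)) = Mul(Add(36227, -34355), Add(23591, 6644)) = Mul(1872, 30235) = 56599920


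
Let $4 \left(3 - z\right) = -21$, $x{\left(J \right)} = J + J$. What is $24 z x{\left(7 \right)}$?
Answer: $2772$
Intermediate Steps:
$x{\left(J \right)} = 2 J$
$z = \frac{33}{4}$ ($z = 3 - - \frac{21}{4} = 3 + \frac{21}{4} = \frac{33}{4} \approx 8.25$)
$24 z x{\left(7 \right)} = 24 \cdot \frac{33}{4} \cdot 2 \cdot 7 = 198 \cdot 14 = 2772$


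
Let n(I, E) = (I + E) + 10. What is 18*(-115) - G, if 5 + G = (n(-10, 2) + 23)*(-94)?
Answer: 285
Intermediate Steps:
n(I, E) = 10 + E + I (n(I, E) = (E + I) + 10 = 10 + E + I)
G = -2355 (G = -5 + ((10 + 2 - 10) + 23)*(-94) = -5 + (2 + 23)*(-94) = -5 + 25*(-94) = -5 - 2350 = -2355)
18*(-115) - G = 18*(-115) - 1*(-2355) = -2070 + 2355 = 285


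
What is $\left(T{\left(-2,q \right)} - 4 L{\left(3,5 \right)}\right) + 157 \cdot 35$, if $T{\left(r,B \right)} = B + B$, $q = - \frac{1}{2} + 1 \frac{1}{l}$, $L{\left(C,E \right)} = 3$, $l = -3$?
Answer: $\frac{16444}{3} \approx 5481.3$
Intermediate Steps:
$q = - \frac{5}{6}$ ($q = - \frac{1}{2} + 1 \frac{1}{-3} = \left(-1\right) \frac{1}{2} + 1 \left(- \frac{1}{3}\right) = - \frac{1}{2} - \frac{1}{3} = - \frac{5}{6} \approx -0.83333$)
$T{\left(r,B \right)} = 2 B$
$\left(T{\left(-2,q \right)} - 4 L{\left(3,5 \right)}\right) + 157 \cdot 35 = \left(2 \left(- \frac{5}{6}\right) - 12\right) + 157 \cdot 35 = \left(- \frac{5}{3} - 12\right) + 5495 = - \frac{41}{3} + 5495 = \frac{16444}{3}$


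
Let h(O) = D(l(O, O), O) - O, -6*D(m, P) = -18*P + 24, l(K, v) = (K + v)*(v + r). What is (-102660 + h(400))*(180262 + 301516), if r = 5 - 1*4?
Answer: -49075834192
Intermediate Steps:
r = 1 (r = 5 - 4 = 1)
l(K, v) = (1 + v)*(K + v) (l(K, v) = (K + v)*(v + 1) = (K + v)*(1 + v) = (1 + v)*(K + v))
D(m, P) = -4 + 3*P (D(m, P) = -(-18*P + 24)/6 = -(24 - 18*P)/6 = -4 + 3*P)
h(O) = -4 + 2*O (h(O) = (-4 + 3*O) - O = -4 + 2*O)
(-102660 + h(400))*(180262 + 301516) = (-102660 + (-4 + 2*400))*(180262 + 301516) = (-102660 + (-4 + 800))*481778 = (-102660 + 796)*481778 = -101864*481778 = -49075834192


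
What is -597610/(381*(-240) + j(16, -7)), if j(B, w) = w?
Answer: 597610/91447 ≈ 6.5350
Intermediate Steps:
-597610/(381*(-240) + j(16, -7)) = -597610/(381*(-240) - 7) = -597610/(-91440 - 7) = -597610/(-91447) = -597610*(-1/91447) = 597610/91447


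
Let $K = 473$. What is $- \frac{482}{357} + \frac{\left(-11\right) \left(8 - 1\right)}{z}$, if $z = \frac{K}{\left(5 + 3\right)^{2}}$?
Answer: $- \frac{180662}{15351} \approx -11.769$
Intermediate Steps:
$z = \frac{473}{64}$ ($z = \frac{473}{\left(5 + 3\right)^{2}} = \frac{473}{8^{2}} = \frac{473}{64} \approx 7.3906$)
$- \frac{482}{357} + \frac{\left(-11\right) \left(8 - 1\right)}{z} = - \frac{482}{357} + \frac{\left(-11\right) \left(8 - 1\right)}{\frac{473}{64}} = \left(-482\right) \frac{1}{357} + \left(-11\right) 7 \cdot \frac{64}{473} = - \frac{482}{357} - \frac{448}{43} = - \frac{180662}{15351}$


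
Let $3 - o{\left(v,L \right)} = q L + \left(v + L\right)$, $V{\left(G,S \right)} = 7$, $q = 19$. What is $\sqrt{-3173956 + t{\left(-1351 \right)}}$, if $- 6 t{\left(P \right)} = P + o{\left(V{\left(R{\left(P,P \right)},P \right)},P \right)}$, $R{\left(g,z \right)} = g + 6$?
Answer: $\frac{i \sqrt{12712934}}{2} \approx 1782.8 i$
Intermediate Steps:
$R{\left(g,z \right)} = 6 + g$
$o{\left(v,L \right)} = 3 - v - 20 L$ ($o{\left(v,L \right)} = 3 - \left(19 L + \left(v + L\right)\right) = 3 - \left(19 L + \left(L + v\right)\right) = 3 - \left(v + 20 L\right) = 3 - v - 20 L$)
$t{\left(P \right)} = \frac{2}{3} + \frac{19 P}{6}$ ($t{\left(P \right)} = - \frac{P - \left(4 + 20 P\right)}{6} = - \frac{-4 - 19 P}{6} = \frac{2}{3} + \frac{19 P}{6}$)
$\sqrt{-3173956 + t{\left(-1351 \right)}} = \sqrt{-3173956 + \left(\frac{2}{3} + \frac{19}{6} \left(-1351\right)\right)} = \sqrt{-3173956 + \left(\frac{2}{3} - \frac{25669}{6}\right)} = \sqrt{-3173956 - \frac{8555}{2}} = \sqrt{- \frac{6356467}{2}} = \frac{i \sqrt{12712934}}{2}$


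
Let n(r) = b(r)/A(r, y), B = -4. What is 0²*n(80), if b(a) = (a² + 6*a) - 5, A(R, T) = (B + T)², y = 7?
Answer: 0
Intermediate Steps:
A(R, T) = (-4 + T)²
b(a) = -5 + a² + 6*a
n(r) = -5/9 + r²/9 + 2*r/3 (n(r) = (-5 + r² + 6*r)/((-4 + 7)²) = (-5 + r² + 6*r)/(3²) = (-5 + r² + 6*r)/9 = (-5 + r² + 6*r)*(⅑) = -5/9 + r²/9 + 2*r/3)
0²*n(80) = 0²*(-5/9 + (⅑)*80² + (⅔)*80) = 0*(-5/9 + (⅑)*6400 + 160/3) = 0*(-5/9 + 6400/9 + 160/3) = 0*(6875/9) = 0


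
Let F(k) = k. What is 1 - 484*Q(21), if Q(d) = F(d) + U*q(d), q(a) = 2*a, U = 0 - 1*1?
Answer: 10165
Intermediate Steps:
U = -1 (U = 0 - 1 = -1)
Q(d) = -d (Q(d) = d - 2*d = -d)
1 - 484*Q(21) = 1 - (-484)*21 = 1 - 484*(-21) = 1 + 10164 = 10165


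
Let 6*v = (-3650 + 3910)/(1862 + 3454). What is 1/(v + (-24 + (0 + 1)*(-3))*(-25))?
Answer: 7974/5382515 ≈ 0.0014815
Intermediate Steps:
v = 65/7974 (v = ((-3650 + 3910)/(1862 + 3454))/6 = (260/5316)/6 = (260*(1/5316))/6 = (⅙)*(65/1329) = 65/7974 ≈ 0.0081515)
1/(v + (-24 + (0 + 1)*(-3))*(-25)) = 1/(65/7974 + (-24 + (0 + 1)*(-3))*(-25)) = 1/(65/7974 + (-24 + 1*(-3))*(-25)) = 1/(65/7974 + (-24 - 3)*(-25)) = 1/(65/7974 - 27*(-25)) = 1/(65/7974 + 675) = 1/(5382515/7974) = 7974/5382515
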